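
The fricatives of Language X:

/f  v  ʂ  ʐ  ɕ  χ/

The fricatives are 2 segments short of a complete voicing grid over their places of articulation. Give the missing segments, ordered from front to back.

Voiceless: /f/ (labiodental), /ʂ/ (retroflex), /ɕ/ (alveolo-palatal), /χ/ (uvular).
Voiced: /v/ (labiodental), /ʐ/ (retroflex).
Gaps, from front to back: alveolo-palatal lacks voiced (/ʑ/); uvular lacks voiced (/ʁ/).

/ʑ/, /ʁ/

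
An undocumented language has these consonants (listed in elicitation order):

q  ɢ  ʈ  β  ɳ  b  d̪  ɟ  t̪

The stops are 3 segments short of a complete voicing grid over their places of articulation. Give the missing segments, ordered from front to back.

Voiceless: /t̪/ (dental), /ʈ/ (retroflex), /q/ (uvular).
Voiced: /b/ (bilabial), /d̪/ (dental), /ɟ/ (palatal), /ɢ/ (uvular).
Gaps, from front to back: bilabial lacks voiceless (/p/); retroflex lacks voiced (/ɖ/); palatal lacks voiceless (/c/).

/p/, /ɖ/, /c/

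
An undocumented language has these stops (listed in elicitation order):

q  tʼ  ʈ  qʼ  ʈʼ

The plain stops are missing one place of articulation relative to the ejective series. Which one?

place of articulation  plain     ejective
alveolar          —         tʼ      
retroflex         ʈ         ʈʼ      
uvular            q         qʼ      
Every place of articulation has a plain member except alveolar, where /t/ would be expected.

alveolar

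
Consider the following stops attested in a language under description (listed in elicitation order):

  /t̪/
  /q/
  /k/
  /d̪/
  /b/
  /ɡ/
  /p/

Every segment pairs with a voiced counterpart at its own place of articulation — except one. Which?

/q/

Bilabial: /p/ ~ /b/
Dental: /t̪/ ~ /d̪/
Velar: /k/ ~ /ɡ/
Uvular: only /q/ (voiceless); no voiced partner.
So /q/ is the unpaired segment.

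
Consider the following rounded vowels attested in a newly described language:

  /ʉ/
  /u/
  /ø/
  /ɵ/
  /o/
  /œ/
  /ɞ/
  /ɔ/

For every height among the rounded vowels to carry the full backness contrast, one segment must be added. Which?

/y/

height            front     central   back    
high              —         ʉ         u       
high-mid          ø         ɵ         o       
low-mid           œ         ɞ         ɔ       
The high row has no front member, so the gap is the high front rounded vowel /y/.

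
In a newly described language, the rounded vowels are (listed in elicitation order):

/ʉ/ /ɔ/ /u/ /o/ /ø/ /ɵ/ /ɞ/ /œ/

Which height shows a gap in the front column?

high

Front: /ø/ (high-mid), /œ/ (low-mid).
Central: /ʉ/ (high), /ɵ/ (high-mid), /ɞ/ (low-mid).
Back: /u/ (high), /o/ (high-mid), /ɔ/ (low-mid).
Every height has a front member except high, where /y/ would be expected.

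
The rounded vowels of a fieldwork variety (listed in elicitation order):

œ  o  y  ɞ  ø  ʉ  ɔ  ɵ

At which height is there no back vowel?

height            front     central   back    
high              y         ʉ         —       
high-mid          ø         ɵ         o       
low-mid           œ         ɞ         ɔ       
Every height has a back member except high, where /u/ would be expected.

high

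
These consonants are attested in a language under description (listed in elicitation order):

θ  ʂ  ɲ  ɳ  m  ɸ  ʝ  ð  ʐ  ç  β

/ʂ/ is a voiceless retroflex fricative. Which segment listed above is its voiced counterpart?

/ʐ/

The voiced counterpart is a voiced retroflex fricative — in this inventory, /ʐ/.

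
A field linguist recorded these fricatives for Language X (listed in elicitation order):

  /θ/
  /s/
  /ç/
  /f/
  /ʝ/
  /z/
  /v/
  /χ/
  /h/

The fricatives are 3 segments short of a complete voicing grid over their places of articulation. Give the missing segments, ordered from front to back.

Voiceless: /f/ (labiodental), /θ/ (dental), /s/ (alveolar), /ç/ (palatal), /χ/ (uvular), /h/ (glottal).
Voiced: /v/ (labiodental), /z/ (alveolar), /ʝ/ (palatal).
Gaps, from front to back: dental lacks voiced (/ð/); uvular lacks voiced (/ʁ/); glottal lacks voiced (/ɦ/).

/ð/, /ʁ/, /ɦ/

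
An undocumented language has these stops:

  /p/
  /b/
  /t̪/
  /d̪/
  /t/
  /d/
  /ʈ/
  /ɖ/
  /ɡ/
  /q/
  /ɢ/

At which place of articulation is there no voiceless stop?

place of articulation  voiceless  voiced  
bilabial          p         b       
dental            t̪        d̪      
alveolar          t         d       
retroflex         ʈ         ɖ       
velar             —         ɡ       
uvular            q         ɢ       
Every place of articulation has a voiceless member except velar, where /k/ would be expected.

velar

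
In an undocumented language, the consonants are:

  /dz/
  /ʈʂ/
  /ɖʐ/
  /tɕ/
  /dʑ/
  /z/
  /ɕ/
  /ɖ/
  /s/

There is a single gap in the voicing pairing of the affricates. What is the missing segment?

place of articulation  voiceless  voiced  
alveolar          —         dz      
retroflex         ʈʂ        ɖʐ      
alveolo-palatal   tɕ        dʑ      
The alveolar row has no voiceless member, so the gap is the voiceless alveolar affricate /ts/.

/ts/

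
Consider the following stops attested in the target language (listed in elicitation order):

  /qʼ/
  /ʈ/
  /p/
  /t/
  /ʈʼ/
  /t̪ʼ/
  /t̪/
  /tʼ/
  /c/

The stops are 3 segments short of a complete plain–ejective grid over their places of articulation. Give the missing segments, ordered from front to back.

place of articulation  plain     ejective
bilabial          p         —       
dental            t̪        t̪ʼ     
alveolar          t         tʼ      
retroflex         ʈ         ʈʼ      
palatal           c         —       
uvular            —         qʼ      
Gaps, from front to back: bilabial lacks ejective (/pʼ/); palatal lacks ejective (/cʼ/); uvular lacks plain (/q/).

/pʼ/, /cʼ/, /q/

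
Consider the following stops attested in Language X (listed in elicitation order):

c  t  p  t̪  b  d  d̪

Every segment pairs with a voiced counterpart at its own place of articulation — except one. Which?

/c/

Bilabial: /p/ ~ /b/
Dental: /t̪/ ~ /d̪/
Alveolar: /t/ ~ /d/
Palatal: only /c/ (voiceless); no voiced partner.
So /c/ is the unpaired segment.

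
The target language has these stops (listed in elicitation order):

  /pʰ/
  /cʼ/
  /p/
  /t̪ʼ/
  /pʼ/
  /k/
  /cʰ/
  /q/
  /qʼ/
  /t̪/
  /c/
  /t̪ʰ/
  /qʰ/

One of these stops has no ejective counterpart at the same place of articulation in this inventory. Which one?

Bilabial: /p/ ~ /pʰ/ ~ /pʼ/
Dental: /t̪/ ~ /t̪ʰ/ ~ /t̪ʼ/
Palatal: /c/ ~ /cʰ/ ~ /cʼ/
Uvular: /q/ ~ /qʰ/ ~ /qʼ/
Velar: only /k/ (plain); no ejective partner.
So /k/ is the unpaired segment.

/k/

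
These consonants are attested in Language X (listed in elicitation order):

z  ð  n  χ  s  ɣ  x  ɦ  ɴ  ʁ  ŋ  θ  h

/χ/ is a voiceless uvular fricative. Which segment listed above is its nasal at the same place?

The nasal at the same place is an uvular nasal — in this inventory, /ɴ/.

/ɴ/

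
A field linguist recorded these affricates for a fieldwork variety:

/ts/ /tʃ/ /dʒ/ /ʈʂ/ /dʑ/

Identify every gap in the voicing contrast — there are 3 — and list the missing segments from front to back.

/dz/, /ɖʐ/, /tɕ/

place of articulation  voiceless  voiced  
alveolar          ts        —       
postalveolar      tʃ        dʒ      
retroflex         ʈʂ        —       
alveolo-palatal   —         dʑ      
Gaps, from front to back: alveolar lacks voiced (/dz/); retroflex lacks voiced (/ɖʐ/); alveolo-palatal lacks voiceless (/tɕ/).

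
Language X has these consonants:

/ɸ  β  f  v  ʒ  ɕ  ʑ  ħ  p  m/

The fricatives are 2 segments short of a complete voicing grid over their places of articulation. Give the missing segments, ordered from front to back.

/ʃ/, /ʕ/

bilabial: voiceless /ɸ/, voiced /β/.
labiodental: voiceless /f/, voiced /v/.
postalveolar: voiceless —, voiced /ʒ/.
alveolo-palatal: voiceless /ɕ/, voiced /ʑ/.
pharyngeal: voiceless /ħ/, voiced —.
Gaps, from front to back: postalveolar lacks voiceless (/ʃ/); pharyngeal lacks voiced (/ʕ/).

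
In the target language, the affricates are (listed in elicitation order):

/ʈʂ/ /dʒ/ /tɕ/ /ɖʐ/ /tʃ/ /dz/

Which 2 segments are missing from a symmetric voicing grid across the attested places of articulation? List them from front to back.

/ts/, /dʑ/

Voiceless: /tʃ/ (postalveolar), /ʈʂ/ (retroflex), /tɕ/ (alveolo-palatal).
Voiced: /dz/ (alveolar), /dʒ/ (postalveolar), /ɖʐ/ (retroflex).
Gaps, from front to back: alveolar lacks voiceless (/ts/); alveolo-palatal lacks voiced (/dʑ/).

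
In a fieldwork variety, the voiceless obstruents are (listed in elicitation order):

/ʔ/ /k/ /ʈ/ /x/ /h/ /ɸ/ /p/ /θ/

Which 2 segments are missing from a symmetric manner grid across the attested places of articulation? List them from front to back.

bilabial: stop /p/, fricative /ɸ/.
dental: stop —, fricative /θ/.
retroflex: stop /ʈ/, fricative —.
velar: stop /k/, fricative /x/.
glottal: stop /ʔ/, fricative /h/.
Gaps, from front to back: dental lacks stop (/t̪/); retroflex lacks fricative (/ʂ/).

/t̪/, /ʂ/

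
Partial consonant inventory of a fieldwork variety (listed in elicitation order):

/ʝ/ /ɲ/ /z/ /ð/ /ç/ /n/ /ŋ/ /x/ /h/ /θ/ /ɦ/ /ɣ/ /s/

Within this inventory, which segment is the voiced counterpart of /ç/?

/ʝ/

/ç/ is a voiceless palatal fricative.
The voiced counterpart is a voiced palatal fricative — in this inventory, /ʝ/.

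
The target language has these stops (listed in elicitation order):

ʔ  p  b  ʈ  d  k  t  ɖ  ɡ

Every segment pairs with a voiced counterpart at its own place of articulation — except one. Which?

Bilabial: /p/ ~ /b/
Alveolar: /t/ ~ /d/
Retroflex: /ʈ/ ~ /ɖ/
Velar: /k/ ~ /ɡ/
Glottal: only /ʔ/ (voiceless); no voiced partner.
So /ʔ/ is the unpaired segment.

/ʔ/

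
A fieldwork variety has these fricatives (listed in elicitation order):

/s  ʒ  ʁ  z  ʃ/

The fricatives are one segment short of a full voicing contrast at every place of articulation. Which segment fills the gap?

/χ/

Voiceless: /s/ (alveolar), /ʃ/ (postalveolar).
Voiced: /z/ (alveolar), /ʒ/ (postalveolar), /ʁ/ (uvular).
The uvular row has no voiceless member, so the gap is the voiceless uvular fricative /χ/.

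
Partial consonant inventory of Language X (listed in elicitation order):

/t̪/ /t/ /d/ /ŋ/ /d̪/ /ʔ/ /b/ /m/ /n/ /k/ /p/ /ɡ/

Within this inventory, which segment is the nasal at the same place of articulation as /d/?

/d/ is a voiced alveolar stop.
The nasal at the same place is an alveolar nasal — in this inventory, /n/.

/n/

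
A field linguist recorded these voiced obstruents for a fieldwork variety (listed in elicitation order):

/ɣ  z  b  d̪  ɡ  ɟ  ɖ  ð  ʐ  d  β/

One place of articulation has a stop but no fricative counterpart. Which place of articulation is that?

bilabial: stop /b/, fricative /β/.
dental: stop /d̪/, fricative /ð/.
alveolar: stop /d/, fricative /z/.
retroflex: stop /ɖ/, fricative /ʐ/.
palatal: stop /ɟ/, fricative —.
velar: stop /ɡ/, fricative /ɣ/.
Every place of articulation has a fricative member except palatal, where /ʝ/ would be expected.

palatal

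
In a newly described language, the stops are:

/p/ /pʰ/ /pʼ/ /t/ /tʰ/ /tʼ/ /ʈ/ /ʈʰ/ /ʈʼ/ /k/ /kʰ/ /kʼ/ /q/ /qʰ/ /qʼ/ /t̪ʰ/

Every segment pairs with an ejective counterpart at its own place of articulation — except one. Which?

Bilabial: /p/ ~ /pʰ/ ~ /pʼ/
Alveolar: /t/ ~ /tʰ/ ~ /tʼ/
Retroflex: /ʈ/ ~ /ʈʰ/ ~ /ʈʼ/
Velar: /k/ ~ /kʰ/ ~ /kʼ/
Uvular: /q/ ~ /qʰ/ ~ /qʼ/
Dental: only /t̪ʰ/ (aspirated); no ejective partner.
So /t̪ʰ/ is the unpaired segment.

/t̪ʰ/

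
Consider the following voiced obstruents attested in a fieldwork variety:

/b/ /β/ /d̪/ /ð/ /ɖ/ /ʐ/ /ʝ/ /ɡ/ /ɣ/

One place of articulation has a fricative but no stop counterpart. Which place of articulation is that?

bilabial: stop /b/, fricative /β/.
dental: stop /d̪/, fricative /ð/.
retroflex: stop /ɖ/, fricative /ʐ/.
palatal: stop —, fricative /ʝ/.
velar: stop /ɡ/, fricative /ɣ/.
Every place of articulation has a stop member except palatal, where /ɟ/ would be expected.

palatal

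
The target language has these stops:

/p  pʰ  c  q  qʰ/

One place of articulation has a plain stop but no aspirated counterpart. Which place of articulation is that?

place of articulation  plain     aspirated
bilabial          p         pʰ      
palatal           c         —       
uvular            q         qʰ      
Every place of articulation has an aspirated member except palatal, where /cʰ/ would be expected.

palatal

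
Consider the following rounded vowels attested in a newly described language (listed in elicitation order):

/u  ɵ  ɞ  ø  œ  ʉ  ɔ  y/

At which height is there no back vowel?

high-mid

height            front     central   back    
high              y         ʉ         u       
high-mid          ø         ɵ         —       
low-mid           œ         ɞ         ɔ       
Every height has a back member except high-mid, where /o/ would be expected.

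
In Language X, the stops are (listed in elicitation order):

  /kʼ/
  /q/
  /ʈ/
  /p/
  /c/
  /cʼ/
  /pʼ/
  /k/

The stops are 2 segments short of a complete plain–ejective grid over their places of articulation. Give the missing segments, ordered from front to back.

bilabial: plain /p/, ejective /pʼ/.
retroflex: plain /ʈ/, ejective —.
palatal: plain /c/, ejective /cʼ/.
velar: plain /k/, ejective /kʼ/.
uvular: plain /q/, ejective —.
Gaps, from front to back: retroflex lacks ejective (/ʈʼ/); uvular lacks ejective (/qʼ/).

/ʈʼ/, /qʼ/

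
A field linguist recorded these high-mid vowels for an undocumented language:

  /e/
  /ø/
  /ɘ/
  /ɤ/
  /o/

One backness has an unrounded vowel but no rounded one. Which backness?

Unrounded: /e/ (front), /ɘ/ (central), /ɤ/ (back).
Rounded: /ø/ (front), /o/ (back).
Every backness has a rounded member except central, where /ɵ/ would be expected.

central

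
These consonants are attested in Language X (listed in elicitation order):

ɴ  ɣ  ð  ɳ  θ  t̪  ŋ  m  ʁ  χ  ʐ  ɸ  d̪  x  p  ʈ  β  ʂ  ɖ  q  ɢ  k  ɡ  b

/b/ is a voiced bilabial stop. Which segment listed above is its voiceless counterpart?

/p/

The voiceless counterpart is a voiceless bilabial stop — in this inventory, /p/.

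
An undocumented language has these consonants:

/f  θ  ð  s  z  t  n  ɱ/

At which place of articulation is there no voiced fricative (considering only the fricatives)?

labiodental

labiodental: voiceless /f/, voiced —.
dental: voiceless /θ/, voiced /ð/.
alveolar: voiceless /s/, voiced /z/.
Every place of articulation has a voiced member except labiodental, where /v/ would be expected.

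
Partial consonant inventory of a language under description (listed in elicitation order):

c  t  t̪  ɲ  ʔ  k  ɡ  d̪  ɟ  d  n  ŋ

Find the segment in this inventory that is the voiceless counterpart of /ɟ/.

/ɟ/ is a voiced palatal stop.
The voiceless counterpart is a voiceless palatal stop — in this inventory, /c/.

/c/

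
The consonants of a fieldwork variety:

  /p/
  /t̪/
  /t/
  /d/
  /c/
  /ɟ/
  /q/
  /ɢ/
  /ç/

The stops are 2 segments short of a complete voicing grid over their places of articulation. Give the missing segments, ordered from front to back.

/b/, /d̪/

place of articulation  voiceless  voiced  
bilabial          p         —       
dental            t̪        —       
alveolar          t         d       
palatal           c         ɟ       
uvular            q         ɢ       
Gaps, from front to back: bilabial lacks voiced (/b/); dental lacks voiced (/d̪/).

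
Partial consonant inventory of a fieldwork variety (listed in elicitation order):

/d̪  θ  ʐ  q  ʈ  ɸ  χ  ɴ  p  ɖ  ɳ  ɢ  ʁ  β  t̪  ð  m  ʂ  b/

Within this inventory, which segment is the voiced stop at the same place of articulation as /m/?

/m/ is a bilabial nasal.
The voiced stop at the same place is a voiced bilabial stop — in this inventory, /b/.

/b/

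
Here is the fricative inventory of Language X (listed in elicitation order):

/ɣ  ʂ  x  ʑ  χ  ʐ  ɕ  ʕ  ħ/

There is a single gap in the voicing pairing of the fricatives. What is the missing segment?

/ʁ/

retroflex: voiceless /ʂ/, voiced /ʐ/.
alveolo-palatal: voiceless /ɕ/, voiced /ʑ/.
velar: voiceless /x/, voiced /ɣ/.
uvular: voiceless /χ/, voiced —.
pharyngeal: voiceless /ħ/, voiced /ʕ/.
The uvular row has no voiced member, so the gap is the voiced uvular fricative /ʁ/.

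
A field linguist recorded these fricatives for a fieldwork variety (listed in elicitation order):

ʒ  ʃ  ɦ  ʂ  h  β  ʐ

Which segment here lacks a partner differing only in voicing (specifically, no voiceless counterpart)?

/β/

Postalveolar: /ʃ/ ~ /ʒ/
Retroflex: /ʂ/ ~ /ʐ/
Glottal: /h/ ~ /ɦ/
Bilabial: only /β/ (voiced); no voiceless partner.
So /β/ is the unpaired segment.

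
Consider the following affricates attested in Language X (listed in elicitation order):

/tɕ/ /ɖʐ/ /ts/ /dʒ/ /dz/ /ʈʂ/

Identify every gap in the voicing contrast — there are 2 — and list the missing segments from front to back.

/tʃ/, /dʑ/

place of articulation  voiceless  voiced  
alveolar          ts        dz      
postalveolar      —         dʒ      
retroflex         ʈʂ        ɖʐ      
alveolo-palatal   tɕ        —       
Gaps, from front to back: postalveolar lacks voiceless (/tʃ/); alveolo-palatal lacks voiced (/dʑ/).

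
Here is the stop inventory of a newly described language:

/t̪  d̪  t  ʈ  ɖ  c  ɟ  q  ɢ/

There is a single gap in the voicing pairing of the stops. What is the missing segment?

Voiceless: /t̪/ (dental), /t/ (alveolar), /ʈ/ (retroflex), /c/ (palatal), /q/ (uvular).
Voiced: /d̪/ (dental), /ɖ/ (retroflex), /ɟ/ (palatal), /ɢ/ (uvular).
The alveolar row has no voiced member, so the gap is the voiced alveolar stop /d/.

/d/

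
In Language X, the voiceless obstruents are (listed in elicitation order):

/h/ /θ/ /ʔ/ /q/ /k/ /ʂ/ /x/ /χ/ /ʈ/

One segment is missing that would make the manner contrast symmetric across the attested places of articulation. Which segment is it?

place of articulation  stop      fricative
dental            —         θ       
retroflex         ʈ         ʂ       
velar             k         x       
uvular            q         χ       
glottal           ʔ         h       
The dental row has no stop member, so the gap is the dental stop /t̪/.

/t̪/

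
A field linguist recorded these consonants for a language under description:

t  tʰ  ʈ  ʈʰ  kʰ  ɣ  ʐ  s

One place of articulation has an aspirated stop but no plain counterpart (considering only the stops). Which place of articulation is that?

velar

Plain: /t/ (alveolar), /ʈ/ (retroflex).
Aspirated: /tʰ/ (alveolar), /ʈʰ/ (retroflex), /kʰ/ (velar).
Every place of articulation has a plain member except velar, where /k/ would be expected.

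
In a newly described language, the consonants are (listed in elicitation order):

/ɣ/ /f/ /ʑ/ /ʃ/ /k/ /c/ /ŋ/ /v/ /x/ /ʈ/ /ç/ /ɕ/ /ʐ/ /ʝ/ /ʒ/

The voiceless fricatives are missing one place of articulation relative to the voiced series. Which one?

place of articulation  voiceless  voiced  
labiodental       f         v       
postalveolar      ʃ         ʒ       
retroflex         —         ʐ       
alveolo-palatal   ɕ         ʑ       
palatal           ç         ʝ       
velar             x         ɣ       
Every place of articulation has a voiceless member except retroflex, where /ʂ/ would be expected.

retroflex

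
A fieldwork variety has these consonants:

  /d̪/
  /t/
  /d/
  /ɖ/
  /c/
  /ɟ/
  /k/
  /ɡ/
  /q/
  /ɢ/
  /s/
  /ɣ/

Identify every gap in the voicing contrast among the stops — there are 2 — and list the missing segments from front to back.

Voiceless: /t/ (alveolar), /c/ (palatal), /k/ (velar), /q/ (uvular).
Voiced: /d̪/ (dental), /d/ (alveolar), /ɖ/ (retroflex), /ɟ/ (palatal), /ɡ/ (velar), /ɢ/ (uvular).
Gaps, from front to back: dental lacks voiceless (/t̪/); retroflex lacks voiceless (/ʈ/).

/t̪/, /ʈ/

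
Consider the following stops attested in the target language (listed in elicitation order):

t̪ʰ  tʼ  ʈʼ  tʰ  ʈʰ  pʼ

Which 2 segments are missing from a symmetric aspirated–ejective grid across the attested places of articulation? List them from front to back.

/pʰ/, /t̪ʼ/

Aspirated: /t̪ʰ/ (dental), /tʰ/ (alveolar), /ʈʰ/ (retroflex).
Ejective: /pʼ/ (bilabial), /tʼ/ (alveolar), /ʈʼ/ (retroflex).
Gaps, from front to back: bilabial lacks aspirated (/pʰ/); dental lacks ejective (/t̪ʼ/).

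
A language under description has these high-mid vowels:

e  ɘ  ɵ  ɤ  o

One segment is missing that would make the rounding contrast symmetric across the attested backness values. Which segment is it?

Unrounded: /e/ (front), /ɘ/ (central), /ɤ/ (back).
Rounded: /ɵ/ (central), /o/ (back).
The front row has no rounded member, so the gap is the front rounded vowel /ø/.

/ø/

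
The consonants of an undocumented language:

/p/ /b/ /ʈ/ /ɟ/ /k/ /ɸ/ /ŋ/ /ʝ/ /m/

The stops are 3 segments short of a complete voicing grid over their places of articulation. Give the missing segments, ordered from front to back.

/ɖ/, /c/, /ɡ/

bilabial: voiceless /p/, voiced /b/.
retroflex: voiceless /ʈ/, voiced —.
palatal: voiceless —, voiced /ɟ/.
velar: voiceless /k/, voiced —.
Gaps, from front to back: retroflex lacks voiced (/ɖ/); palatal lacks voiceless (/c/); velar lacks voiced (/ɡ/).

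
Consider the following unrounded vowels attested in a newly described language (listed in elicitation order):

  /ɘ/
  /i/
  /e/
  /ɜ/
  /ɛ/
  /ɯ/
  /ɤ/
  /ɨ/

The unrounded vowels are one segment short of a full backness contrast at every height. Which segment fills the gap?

/ʌ/

high: front /i/, central /ɨ/, back /ɯ/.
high-mid: front /e/, central /ɘ/, back /ɤ/.
low-mid: front /ɛ/, central /ɜ/, back —.
The low-mid row has no back member, so the gap is the low-mid back unrounded vowel /ʌ/.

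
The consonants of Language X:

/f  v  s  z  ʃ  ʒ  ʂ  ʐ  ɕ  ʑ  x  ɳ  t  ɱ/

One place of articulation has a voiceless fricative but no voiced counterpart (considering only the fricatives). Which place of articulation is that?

velar

Voiceless: /f/ (labiodental), /s/ (alveolar), /ʃ/ (postalveolar), /ʂ/ (retroflex), /ɕ/ (alveolo-palatal), /x/ (velar).
Voiced: /v/ (labiodental), /z/ (alveolar), /ʒ/ (postalveolar), /ʐ/ (retroflex), /ʑ/ (alveolo-palatal).
Every place of articulation has a voiced member except velar, where /ɣ/ would be expected.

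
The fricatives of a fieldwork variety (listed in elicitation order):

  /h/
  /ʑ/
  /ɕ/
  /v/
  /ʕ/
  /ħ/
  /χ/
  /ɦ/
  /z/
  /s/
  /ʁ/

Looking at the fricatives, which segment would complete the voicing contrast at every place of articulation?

/f/

labiodental: voiceless —, voiced /v/.
alveolar: voiceless /s/, voiced /z/.
alveolo-palatal: voiceless /ɕ/, voiced /ʑ/.
uvular: voiceless /χ/, voiced /ʁ/.
pharyngeal: voiceless /ħ/, voiced /ʕ/.
glottal: voiceless /h/, voiced /ɦ/.
The labiodental row has no voiceless member, so the gap is the voiceless labiodental fricative /f/.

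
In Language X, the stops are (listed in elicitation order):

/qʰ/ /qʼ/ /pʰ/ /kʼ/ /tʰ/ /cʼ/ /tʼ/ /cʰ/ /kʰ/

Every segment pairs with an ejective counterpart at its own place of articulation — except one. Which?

/pʰ/

Alveolar: /tʰ/ ~ /tʼ/
Palatal: /cʰ/ ~ /cʼ/
Velar: /kʰ/ ~ /kʼ/
Uvular: /qʰ/ ~ /qʼ/
Bilabial: only /pʰ/ (aspirated); no ejective partner.
So /pʰ/ is the unpaired segment.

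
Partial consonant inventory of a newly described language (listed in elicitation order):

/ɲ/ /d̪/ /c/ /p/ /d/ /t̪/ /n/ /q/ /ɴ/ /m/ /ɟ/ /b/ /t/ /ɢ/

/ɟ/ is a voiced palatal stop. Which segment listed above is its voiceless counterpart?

The voiceless counterpart is a voiceless palatal stop — in this inventory, /c/.

/c/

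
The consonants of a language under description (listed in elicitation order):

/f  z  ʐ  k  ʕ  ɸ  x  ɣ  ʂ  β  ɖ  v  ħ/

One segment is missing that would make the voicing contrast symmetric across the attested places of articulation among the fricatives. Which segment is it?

Voiceless: /ɸ/ (bilabial), /f/ (labiodental), /ʂ/ (retroflex), /x/ (velar), /ħ/ (pharyngeal).
Voiced: /β/ (bilabial), /v/ (labiodental), /z/ (alveolar), /ʐ/ (retroflex), /ɣ/ (velar), /ʕ/ (pharyngeal).
The alveolar row has no voiceless member, so the gap is the voiceless alveolar fricative /s/.

/s/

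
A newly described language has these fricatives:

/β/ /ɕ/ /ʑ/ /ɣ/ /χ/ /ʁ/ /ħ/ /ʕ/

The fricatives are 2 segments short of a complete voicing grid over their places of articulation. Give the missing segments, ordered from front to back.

/ɸ/, /x/

place of articulation  voiceless  voiced  
bilabial          —         β       
alveolo-palatal   ɕ         ʑ       
velar             —         ɣ       
uvular            χ         ʁ       
pharyngeal        ħ         ʕ       
Gaps, from front to back: bilabial lacks voiceless (/ɸ/); velar lacks voiceless (/x/).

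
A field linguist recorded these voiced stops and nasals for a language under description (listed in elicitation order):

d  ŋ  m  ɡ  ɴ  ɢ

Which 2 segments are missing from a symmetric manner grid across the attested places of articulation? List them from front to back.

Oral stop: /d/ (alveolar), /ɡ/ (velar), /ɢ/ (uvular).
Nasal: /m/ (bilabial), /ŋ/ (velar), /ɴ/ (uvular).
Gaps, from front to back: bilabial lacks oral stop (/b/); alveolar lacks nasal (/n/).

/b/, /n/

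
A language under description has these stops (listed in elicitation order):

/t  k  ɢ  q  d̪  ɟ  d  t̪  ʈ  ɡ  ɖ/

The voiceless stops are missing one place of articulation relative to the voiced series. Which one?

palatal

dental: voiceless /t̪/, voiced /d̪/.
alveolar: voiceless /t/, voiced /d/.
retroflex: voiceless /ʈ/, voiced /ɖ/.
palatal: voiceless —, voiced /ɟ/.
velar: voiceless /k/, voiced /ɡ/.
uvular: voiceless /q/, voiced /ɢ/.
Every place of articulation has a voiceless member except palatal, where /c/ would be expected.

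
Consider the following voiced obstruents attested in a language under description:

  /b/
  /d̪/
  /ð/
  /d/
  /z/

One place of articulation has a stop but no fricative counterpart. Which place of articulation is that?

Stop: /b/ (bilabial), /d̪/ (dental), /d/ (alveolar).
Fricative: /ð/ (dental), /z/ (alveolar).
Every place of articulation has a fricative member except bilabial, where /β/ would be expected.

bilabial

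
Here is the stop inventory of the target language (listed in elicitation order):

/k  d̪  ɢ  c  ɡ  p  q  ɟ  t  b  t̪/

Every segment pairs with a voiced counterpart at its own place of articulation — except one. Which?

/t/

Bilabial: /p/ ~ /b/
Dental: /t̪/ ~ /d̪/
Palatal: /c/ ~ /ɟ/
Velar: /k/ ~ /ɡ/
Uvular: /q/ ~ /ɢ/
Alveolar: only /t/ (voiceless); no voiced partner.
So /t/ is the unpaired segment.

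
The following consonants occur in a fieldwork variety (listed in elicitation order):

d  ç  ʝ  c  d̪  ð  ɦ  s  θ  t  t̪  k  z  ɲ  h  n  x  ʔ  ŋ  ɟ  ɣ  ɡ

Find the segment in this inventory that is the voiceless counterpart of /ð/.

/ð/ is a voiced dental fricative.
The voiceless counterpart is a voiceless dental fricative — in this inventory, /θ/.

/θ/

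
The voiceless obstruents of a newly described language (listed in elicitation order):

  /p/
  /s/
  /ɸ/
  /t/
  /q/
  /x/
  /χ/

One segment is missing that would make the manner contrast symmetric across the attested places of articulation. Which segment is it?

Stop: /p/ (bilabial), /t/ (alveolar), /q/ (uvular).
Fricative: /ɸ/ (bilabial), /s/ (alveolar), /x/ (velar), /χ/ (uvular).
The velar row has no stop member, so the gap is the velar stop /k/.

/k/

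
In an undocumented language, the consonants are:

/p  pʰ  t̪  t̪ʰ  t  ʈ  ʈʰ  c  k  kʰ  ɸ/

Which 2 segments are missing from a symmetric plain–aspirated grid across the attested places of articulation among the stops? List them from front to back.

/tʰ/, /cʰ/

place of articulation  plain     aspirated
bilabial          p         pʰ      
dental            t̪        t̪ʰ     
alveolar          t         —       
retroflex         ʈ         ʈʰ      
palatal           c         —       
velar             k         kʰ      
Gaps, from front to back: alveolar lacks aspirated (/tʰ/); palatal lacks aspirated (/cʰ/).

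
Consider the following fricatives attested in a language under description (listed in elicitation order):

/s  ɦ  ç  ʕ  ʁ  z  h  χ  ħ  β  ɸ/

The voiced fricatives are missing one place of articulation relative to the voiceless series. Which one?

palatal

Voiceless: /ɸ/ (bilabial), /s/ (alveolar), /ç/ (palatal), /χ/ (uvular), /ħ/ (pharyngeal), /h/ (glottal).
Voiced: /β/ (bilabial), /z/ (alveolar), /ʁ/ (uvular), /ʕ/ (pharyngeal), /ɦ/ (glottal).
Every place of articulation has a voiced member except palatal, where /ʝ/ would be expected.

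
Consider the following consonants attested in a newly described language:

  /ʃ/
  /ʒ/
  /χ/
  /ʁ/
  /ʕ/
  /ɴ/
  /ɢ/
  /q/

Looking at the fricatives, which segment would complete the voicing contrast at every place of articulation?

/ħ/

place of articulation  voiceless  voiced  
postalveolar      ʃ         ʒ       
uvular            χ         ʁ       
pharyngeal        —         ʕ       
The pharyngeal row has no voiceless member, so the gap is the voiceless pharyngeal fricative /ħ/.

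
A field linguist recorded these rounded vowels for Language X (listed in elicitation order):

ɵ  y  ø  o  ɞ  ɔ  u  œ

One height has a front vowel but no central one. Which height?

height            front     central   back    
high              y         —         u       
high-mid          ø         ɵ         o       
low-mid           œ         ɞ         ɔ       
Every height has a central member except high, where /ʉ/ would be expected.

high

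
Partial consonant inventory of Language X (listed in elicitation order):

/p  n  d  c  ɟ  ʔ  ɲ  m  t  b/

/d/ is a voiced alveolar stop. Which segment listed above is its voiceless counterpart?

The voiceless counterpart is a voiceless alveolar stop — in this inventory, /t/.

/t/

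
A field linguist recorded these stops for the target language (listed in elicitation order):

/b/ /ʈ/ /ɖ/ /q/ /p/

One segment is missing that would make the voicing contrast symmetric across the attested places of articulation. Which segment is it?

/ɢ/

bilabial: voiceless /p/, voiced /b/.
retroflex: voiceless /ʈ/, voiced /ɖ/.
uvular: voiceless /q/, voiced —.
The uvular row has no voiced member, so the gap is the voiced uvular stop /ɢ/.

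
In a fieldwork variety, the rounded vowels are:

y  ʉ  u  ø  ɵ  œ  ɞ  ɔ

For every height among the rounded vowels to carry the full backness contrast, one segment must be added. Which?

/o/

high: front /y/, central /ʉ/, back /u/.
high-mid: front /ø/, central /ɵ/, back —.
low-mid: front /œ/, central /ɞ/, back /ɔ/.
The high-mid row has no back member, so the gap is the high-mid back rounded vowel /o/.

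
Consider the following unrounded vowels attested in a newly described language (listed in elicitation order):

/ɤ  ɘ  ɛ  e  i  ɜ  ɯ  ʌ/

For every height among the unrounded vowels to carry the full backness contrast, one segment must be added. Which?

Front: /i/ (high), /e/ (high-mid), /ɛ/ (low-mid).
Central: /ɘ/ (high-mid), /ɜ/ (low-mid).
Back: /ɯ/ (high), /ɤ/ (high-mid), /ʌ/ (low-mid).
The high row has no central member, so the gap is the high central unrounded vowel /ɨ/.

/ɨ/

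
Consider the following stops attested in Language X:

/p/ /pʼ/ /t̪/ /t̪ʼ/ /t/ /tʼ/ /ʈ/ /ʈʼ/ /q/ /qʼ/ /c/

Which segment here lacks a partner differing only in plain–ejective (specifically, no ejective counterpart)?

Bilabial: /p/ ~ /pʼ/
Dental: /t̪/ ~ /t̪ʼ/
Alveolar: /t/ ~ /tʼ/
Retroflex: /ʈ/ ~ /ʈʼ/
Uvular: /q/ ~ /qʼ/
Palatal: only /c/ (plain); no ejective partner.
So /c/ is the unpaired segment.

/c/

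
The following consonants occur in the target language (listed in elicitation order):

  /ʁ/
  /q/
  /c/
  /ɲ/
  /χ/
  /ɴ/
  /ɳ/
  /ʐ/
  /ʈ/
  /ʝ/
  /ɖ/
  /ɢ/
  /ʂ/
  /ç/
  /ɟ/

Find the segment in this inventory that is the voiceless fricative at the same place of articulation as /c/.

/c/ is a voiceless palatal stop.
The voiceless fricative at the same place is a voiceless palatal fricative — in this inventory, /ç/.

/ç/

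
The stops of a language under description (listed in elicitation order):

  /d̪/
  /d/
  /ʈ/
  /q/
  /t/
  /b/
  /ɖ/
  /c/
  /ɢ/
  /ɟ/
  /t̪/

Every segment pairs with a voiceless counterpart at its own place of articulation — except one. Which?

/b/

Dental: /t̪/ ~ /d̪/
Alveolar: /t/ ~ /d/
Retroflex: /ʈ/ ~ /ɖ/
Palatal: /c/ ~ /ɟ/
Uvular: /q/ ~ /ɢ/
Bilabial: only /b/ (voiced); no voiceless partner.
So /b/ is the unpaired segment.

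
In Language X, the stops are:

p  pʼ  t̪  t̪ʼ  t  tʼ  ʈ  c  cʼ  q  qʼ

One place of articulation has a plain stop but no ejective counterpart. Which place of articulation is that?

bilabial: plain /p/, ejective /pʼ/.
dental: plain /t̪/, ejective /t̪ʼ/.
alveolar: plain /t/, ejective /tʼ/.
retroflex: plain /ʈ/, ejective —.
palatal: plain /c/, ejective /cʼ/.
uvular: plain /q/, ejective /qʼ/.
Every place of articulation has an ejective member except retroflex, where /ʈʼ/ would be expected.

retroflex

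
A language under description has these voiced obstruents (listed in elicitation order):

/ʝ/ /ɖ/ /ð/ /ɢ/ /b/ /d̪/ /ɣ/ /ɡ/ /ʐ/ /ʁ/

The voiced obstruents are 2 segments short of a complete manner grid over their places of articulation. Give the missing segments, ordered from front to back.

/β/, /ɟ/

bilabial: stop /b/, fricative —.
dental: stop /d̪/, fricative /ð/.
retroflex: stop /ɖ/, fricative /ʐ/.
palatal: stop —, fricative /ʝ/.
velar: stop /ɡ/, fricative /ɣ/.
uvular: stop /ɢ/, fricative /ʁ/.
Gaps, from front to back: bilabial lacks fricative (/β/); palatal lacks stop (/ɟ/).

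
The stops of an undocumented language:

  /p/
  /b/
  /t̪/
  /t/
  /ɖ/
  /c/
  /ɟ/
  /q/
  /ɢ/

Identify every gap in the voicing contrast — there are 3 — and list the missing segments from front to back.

bilabial: voiceless /p/, voiced /b/.
dental: voiceless /t̪/, voiced —.
alveolar: voiceless /t/, voiced —.
retroflex: voiceless —, voiced /ɖ/.
palatal: voiceless /c/, voiced /ɟ/.
uvular: voiceless /q/, voiced /ɢ/.
Gaps, from front to back: dental lacks voiced (/d̪/); alveolar lacks voiced (/d/); retroflex lacks voiceless (/ʈ/).

/d̪/, /d/, /ʈ/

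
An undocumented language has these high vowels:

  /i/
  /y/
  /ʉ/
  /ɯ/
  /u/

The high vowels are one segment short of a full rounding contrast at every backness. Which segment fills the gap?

/ɨ/

backness          unrounded  rounded 
front             i         y       
central           —         ʉ       
back              ɯ         u       
The central row has no unrounded member, so the gap is the central unrounded vowel /ɨ/.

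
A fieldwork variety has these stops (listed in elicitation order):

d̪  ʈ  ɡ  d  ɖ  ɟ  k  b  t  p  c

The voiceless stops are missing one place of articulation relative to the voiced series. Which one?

dental

Voiceless: /p/ (bilabial), /t/ (alveolar), /ʈ/ (retroflex), /c/ (palatal), /k/ (velar).
Voiced: /b/ (bilabial), /d̪/ (dental), /d/ (alveolar), /ɖ/ (retroflex), /ɟ/ (palatal), /ɡ/ (velar).
Every place of articulation has a voiceless member except dental, where /t̪/ would be expected.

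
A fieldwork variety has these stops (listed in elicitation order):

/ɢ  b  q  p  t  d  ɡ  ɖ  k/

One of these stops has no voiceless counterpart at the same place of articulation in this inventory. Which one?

/ɖ/

Bilabial: /p/ ~ /b/
Alveolar: /t/ ~ /d/
Velar: /k/ ~ /ɡ/
Uvular: /q/ ~ /ɢ/
Retroflex: only /ɖ/ (voiced); no voiceless partner.
So /ɖ/ is the unpaired segment.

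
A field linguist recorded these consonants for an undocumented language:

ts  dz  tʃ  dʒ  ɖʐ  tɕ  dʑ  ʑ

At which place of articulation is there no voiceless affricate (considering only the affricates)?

Voiceless: /ts/ (alveolar), /tʃ/ (postalveolar), /tɕ/ (alveolo-palatal).
Voiced: /dz/ (alveolar), /dʒ/ (postalveolar), /ɖʐ/ (retroflex), /dʑ/ (alveolo-palatal).
Every place of articulation has a voiceless member except retroflex, where /ʈʂ/ would be expected.

retroflex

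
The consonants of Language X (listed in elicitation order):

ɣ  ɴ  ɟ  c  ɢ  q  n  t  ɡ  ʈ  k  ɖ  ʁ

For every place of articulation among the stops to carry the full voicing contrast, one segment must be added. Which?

place of articulation  voiceless  voiced  
alveolar          t         —       
retroflex         ʈ         ɖ       
palatal           c         ɟ       
velar             k         ɡ       
uvular            q         ɢ       
The alveolar row has no voiced member, so the gap is the voiced alveolar stop /d/.

/d/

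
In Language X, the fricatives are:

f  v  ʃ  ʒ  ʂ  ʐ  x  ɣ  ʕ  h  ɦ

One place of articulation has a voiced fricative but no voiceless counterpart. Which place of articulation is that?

pharyngeal

Voiceless: /f/ (labiodental), /ʃ/ (postalveolar), /ʂ/ (retroflex), /x/ (velar), /h/ (glottal).
Voiced: /v/ (labiodental), /ʒ/ (postalveolar), /ʐ/ (retroflex), /ɣ/ (velar), /ʕ/ (pharyngeal), /ɦ/ (glottal).
Every place of articulation has a voiceless member except pharyngeal, where /ħ/ would be expected.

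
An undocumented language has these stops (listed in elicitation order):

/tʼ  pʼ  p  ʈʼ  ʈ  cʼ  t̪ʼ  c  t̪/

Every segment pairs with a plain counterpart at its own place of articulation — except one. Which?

/tʼ/

Bilabial: /p/ ~ /pʼ/
Dental: /t̪/ ~ /t̪ʼ/
Retroflex: /ʈ/ ~ /ʈʼ/
Palatal: /c/ ~ /cʼ/
Alveolar: only /tʼ/ (ejective); no plain partner.
So /tʼ/ is the unpaired segment.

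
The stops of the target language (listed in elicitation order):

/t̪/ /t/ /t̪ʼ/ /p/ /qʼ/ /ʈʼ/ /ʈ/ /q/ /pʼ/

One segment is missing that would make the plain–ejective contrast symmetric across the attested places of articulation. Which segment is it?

/tʼ/

place of articulation  plain     ejective
bilabial          p         pʼ      
dental            t̪        t̪ʼ     
alveolar          t         —       
retroflex         ʈ         ʈʼ      
uvular            q         qʼ      
The alveolar row has no ejective member, so the gap is the ejective alveolar stop /tʼ/.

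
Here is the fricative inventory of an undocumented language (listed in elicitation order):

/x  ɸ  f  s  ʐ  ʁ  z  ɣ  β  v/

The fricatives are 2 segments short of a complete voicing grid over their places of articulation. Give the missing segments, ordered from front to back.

/ʂ/, /χ/

Voiceless: /ɸ/ (bilabial), /f/ (labiodental), /s/ (alveolar), /x/ (velar).
Voiced: /β/ (bilabial), /v/ (labiodental), /z/ (alveolar), /ʐ/ (retroflex), /ɣ/ (velar), /ʁ/ (uvular).
Gaps, from front to back: retroflex lacks voiceless (/ʂ/); uvular lacks voiceless (/χ/).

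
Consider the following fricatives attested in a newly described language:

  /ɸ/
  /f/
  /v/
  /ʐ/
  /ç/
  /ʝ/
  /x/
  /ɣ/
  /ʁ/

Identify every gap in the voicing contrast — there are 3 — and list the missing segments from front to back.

Voiceless: /ɸ/ (bilabial), /f/ (labiodental), /ç/ (palatal), /x/ (velar).
Voiced: /v/ (labiodental), /ʐ/ (retroflex), /ʝ/ (palatal), /ɣ/ (velar), /ʁ/ (uvular).
Gaps, from front to back: bilabial lacks voiced (/β/); retroflex lacks voiceless (/ʂ/); uvular lacks voiceless (/χ/).

/β/, /ʂ/, /χ/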